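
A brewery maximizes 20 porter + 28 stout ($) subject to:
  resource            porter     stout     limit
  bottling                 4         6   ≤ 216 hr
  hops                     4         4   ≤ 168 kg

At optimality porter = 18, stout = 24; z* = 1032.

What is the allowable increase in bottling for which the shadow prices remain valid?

Binding constraints: bottling, hops. The basis is B = [[4,6],[4,4]] with det -8.
Per unit increase in bottling, x* moves by d = (-0.5, 0.5).
The basis stays optimal until porter reaches 0; allowable increase = 36 hr.

36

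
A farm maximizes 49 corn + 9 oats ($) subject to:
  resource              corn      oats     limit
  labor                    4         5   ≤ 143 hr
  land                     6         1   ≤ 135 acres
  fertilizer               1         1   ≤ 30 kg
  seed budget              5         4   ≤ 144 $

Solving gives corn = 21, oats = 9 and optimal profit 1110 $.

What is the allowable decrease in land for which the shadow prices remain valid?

70

Binding constraints: land, fertilizer. The basis is B = [[6,1],[1,1]] with det 5.
Per unit decrease in land, x* moves by d = (-0.2, 0.2).
The basis stays optimal until labor becomes binding; allowable decrease = 70 acres.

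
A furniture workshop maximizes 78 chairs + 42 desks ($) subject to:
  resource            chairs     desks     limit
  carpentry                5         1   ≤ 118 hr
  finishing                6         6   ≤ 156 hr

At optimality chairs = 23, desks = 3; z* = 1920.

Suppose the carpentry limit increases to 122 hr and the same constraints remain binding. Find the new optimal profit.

1956

Both carpentry and finishing are binding at x*.
Dual feasibility on the basic columns requires 5·y_carpentry + 6·y_finishing = 78, 1·y_carpentry + 6·y_finishing = 42.
This yields shadow prices y_carpentry = 9, y_finishing = 5.5.
Δz = y_carpentry·Δb = 9 × (4) = 36, so new z* = 1920 + 36 = 1956.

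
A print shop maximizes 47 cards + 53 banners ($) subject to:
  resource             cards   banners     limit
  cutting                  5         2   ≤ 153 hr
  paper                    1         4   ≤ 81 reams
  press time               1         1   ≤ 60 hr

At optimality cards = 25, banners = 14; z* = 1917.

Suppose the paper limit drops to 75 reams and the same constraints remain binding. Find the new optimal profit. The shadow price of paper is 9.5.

Δb = -6, so new z* = 1917 + (9.5)·(-6) = 1917 − 57 = 1860.

1860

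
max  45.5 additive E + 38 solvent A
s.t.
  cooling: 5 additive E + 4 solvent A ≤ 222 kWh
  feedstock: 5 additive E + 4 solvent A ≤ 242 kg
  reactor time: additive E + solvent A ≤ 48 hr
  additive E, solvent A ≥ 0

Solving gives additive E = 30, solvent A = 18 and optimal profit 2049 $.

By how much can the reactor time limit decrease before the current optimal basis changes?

Binding constraints: cooling, reactor time. The basis is B = [[5,4],[1,1]] with det 1.
Per unit decrease in reactor time, x* moves by d = (4, -5).
The basis stays optimal until solvent A reaches 0; allowable decrease = 3.6 hr.

3.6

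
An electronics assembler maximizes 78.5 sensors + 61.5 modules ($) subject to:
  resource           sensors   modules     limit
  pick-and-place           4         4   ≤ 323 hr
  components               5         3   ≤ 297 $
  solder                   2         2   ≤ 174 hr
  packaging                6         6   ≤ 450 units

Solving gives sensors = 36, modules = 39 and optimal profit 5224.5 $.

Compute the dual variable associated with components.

8.5

Binding: components and packaging. Non-binding: pick-and-place (23 unused), solder (24 unused).
Slack constraints have shadow price 0 (complementary slackness).
The binding rows give the dual system: 5·y_components + 6·y_packaging = 78.5 and 3·y_components + 6·y_packaging = 61.5.
→ y_components = 8.5 and y_packaging = 6.
Shadow price of components = 8.5.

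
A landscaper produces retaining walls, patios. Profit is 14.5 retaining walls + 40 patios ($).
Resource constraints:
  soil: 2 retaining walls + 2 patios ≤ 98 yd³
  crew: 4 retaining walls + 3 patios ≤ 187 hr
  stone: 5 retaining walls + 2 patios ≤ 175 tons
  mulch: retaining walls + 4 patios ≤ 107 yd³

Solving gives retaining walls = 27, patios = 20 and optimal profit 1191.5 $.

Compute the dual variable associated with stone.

1

At the optimum: soil uses 94 of 98 (slack = 4); crew uses 168 of 187 (slack = 19); stone uses 175 of 175 (binding); mulch uses 107 of 107 (binding).
Slack constraints have shadow price 0 (complementary slackness).
The binding rows give the dual system: 5·y_stone + 1·y_mulch = 14.5 and 2·y_stone + 4·y_mulch = 40.
Solving: y_stone = 1, y_mulch = 9.5.
Shadow price of stone = 1.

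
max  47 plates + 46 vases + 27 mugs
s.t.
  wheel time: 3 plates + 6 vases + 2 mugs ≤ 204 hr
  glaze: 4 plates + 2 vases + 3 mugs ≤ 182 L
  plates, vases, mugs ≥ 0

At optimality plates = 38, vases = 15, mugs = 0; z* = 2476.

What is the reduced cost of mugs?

-7

Check each constraint at x*: wheel time 204/204 (tight); glaze 182/182 (tight).
The binding rows give the dual system: 3·y_wheel time + 4·y_glaze = 47 and 6·y_wheel time + 2·y_glaze = 46.
Solving: y_wheel time = 5, y_glaze = 8.
Reduced cost of mugs: c₃ − yᵀa₃ = 27 − (5·2 + 8·3) = 27 − 34 = -7.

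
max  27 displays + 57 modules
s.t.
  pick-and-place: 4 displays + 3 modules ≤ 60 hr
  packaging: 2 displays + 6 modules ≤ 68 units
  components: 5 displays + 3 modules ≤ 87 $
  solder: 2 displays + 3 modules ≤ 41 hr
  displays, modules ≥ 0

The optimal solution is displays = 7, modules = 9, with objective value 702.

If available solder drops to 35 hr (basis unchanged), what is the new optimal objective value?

Binding: packaging and solder. Non-binding: pick-and-place (5 unused), components (25 unused).
By complementary slackness, y = 0 for the non-binding constraints.
Dual feasibility on the basic columns requires 2·y_packaging + 2·y_solder = 27, 6·y_packaging + 3·y_solder = 57.
→ y_packaging = 5.5 and y_solder = 8.
Δz = y_solder·Δb = 8 × (-6) = -48, so new z* = 702 − 48 = 654.

654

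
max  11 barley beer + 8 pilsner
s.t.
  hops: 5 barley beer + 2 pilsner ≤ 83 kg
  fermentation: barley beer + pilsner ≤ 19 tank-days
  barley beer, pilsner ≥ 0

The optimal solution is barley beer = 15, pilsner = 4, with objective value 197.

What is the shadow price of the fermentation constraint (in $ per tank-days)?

6

At the optimum: hops uses 83 of 83 (binding); fermentation uses 19 of 19 (binding).
Dual feasibility on the basic columns requires 5·y_hops + 1·y_fermentation = 11, 2·y_hops + 1·y_fermentation = 8.
This yields shadow prices y_hops = 1, y_fermentation = 6.
Shadow price of fermentation = 6.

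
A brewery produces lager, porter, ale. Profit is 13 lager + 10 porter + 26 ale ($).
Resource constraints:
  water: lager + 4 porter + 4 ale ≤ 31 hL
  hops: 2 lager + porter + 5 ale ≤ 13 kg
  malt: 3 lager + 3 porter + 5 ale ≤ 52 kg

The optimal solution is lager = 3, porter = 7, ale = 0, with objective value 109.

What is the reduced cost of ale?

-8

Binding: water and hops. Non-binding: malt (22 unused).
Slack constraints have shadow price 0 (complementary slackness).
Dual feasibility on the basic columns requires 1·y_water + 2·y_hops = 13, 4·y_water + 1·y_hops = 10.
→ y_water = 1 and y_hops = 6.
Reduced cost of ale: c₃ − yᵀa₃ = 26 − (1·4 + 6·5) = 26 − 34 = -8.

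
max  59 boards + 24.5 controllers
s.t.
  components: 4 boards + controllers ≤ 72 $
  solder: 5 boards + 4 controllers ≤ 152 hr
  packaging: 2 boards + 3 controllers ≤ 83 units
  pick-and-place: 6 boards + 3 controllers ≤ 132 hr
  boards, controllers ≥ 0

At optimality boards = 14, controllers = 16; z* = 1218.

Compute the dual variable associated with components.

5

Check each constraint at x*: components 72/72 (tight); solder 134/152 (slack 18); packaging 76/83 (slack 7); pick-and-place 132/132 (tight).
Slack constraints have shadow price 0 (complementary slackness).
Dual feasibility on the basic columns requires 4·y_components + 6·y_pick-and-place = 59, 1·y_components + 3·y_pick-and-place = 24.5.
→ y_components = 5 and y_pick-and-place = 6.5.
Shadow price of components = 5.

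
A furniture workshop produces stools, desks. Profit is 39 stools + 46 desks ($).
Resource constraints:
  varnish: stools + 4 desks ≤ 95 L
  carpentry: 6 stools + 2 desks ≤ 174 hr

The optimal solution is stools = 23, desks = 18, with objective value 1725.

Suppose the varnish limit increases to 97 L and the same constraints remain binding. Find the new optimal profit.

1743

At the optimum: varnish uses 95 of 95 (binding); carpentry uses 174 of 174 (binding).
The binding rows give the dual system: 1·y_varnish + 6·y_carpentry = 39 and 4·y_varnish + 2·y_carpentry = 46.
Solving: y_varnish = 9, y_carpentry = 5.
Δz = y_varnish·Δb = 9 × (2) = 18, so new z* = 1725 + 18 = 1743.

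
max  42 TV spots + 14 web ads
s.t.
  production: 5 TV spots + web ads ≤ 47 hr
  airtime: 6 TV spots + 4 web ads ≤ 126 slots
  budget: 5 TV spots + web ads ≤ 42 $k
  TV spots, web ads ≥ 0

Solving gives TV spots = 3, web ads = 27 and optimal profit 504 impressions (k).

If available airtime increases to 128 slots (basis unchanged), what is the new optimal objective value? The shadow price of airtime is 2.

508

Δb = 2, so new z* = 504 + (2)·(2) = 504 + 4 = 508.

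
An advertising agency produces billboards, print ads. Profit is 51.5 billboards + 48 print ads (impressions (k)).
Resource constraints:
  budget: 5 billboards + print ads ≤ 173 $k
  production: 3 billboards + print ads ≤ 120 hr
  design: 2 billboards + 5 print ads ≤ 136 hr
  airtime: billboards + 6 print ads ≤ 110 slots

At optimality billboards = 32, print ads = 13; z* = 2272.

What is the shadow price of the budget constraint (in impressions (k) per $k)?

9

At the optimum: budget uses 173 of 173 (binding); production uses 109 of 120 (slack = 11); design uses 129 of 136 (slack = 7); airtime uses 110 of 110 (binding).
Since production, design are not tight, their duals are 0.
Dual feasibility on the basic columns requires 5·y_budget + 1·y_airtime = 51.5, 1·y_budget + 6·y_airtime = 48.
This yields shadow prices y_budget = 9, y_airtime = 6.5.
Shadow price of budget = 9.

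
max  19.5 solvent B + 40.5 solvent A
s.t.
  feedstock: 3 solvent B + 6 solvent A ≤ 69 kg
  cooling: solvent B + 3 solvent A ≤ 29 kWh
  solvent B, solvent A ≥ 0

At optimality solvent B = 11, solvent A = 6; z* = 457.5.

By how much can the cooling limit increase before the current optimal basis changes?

5.5

Binding constraints: feedstock, cooling. The basis is B = [[3,6],[1,3]] with det 3.
Per unit increase in cooling, x* moves by d = (-2, 1).
The basis stays optimal until solvent B reaches 0; allowable increase = 5.5 kWh.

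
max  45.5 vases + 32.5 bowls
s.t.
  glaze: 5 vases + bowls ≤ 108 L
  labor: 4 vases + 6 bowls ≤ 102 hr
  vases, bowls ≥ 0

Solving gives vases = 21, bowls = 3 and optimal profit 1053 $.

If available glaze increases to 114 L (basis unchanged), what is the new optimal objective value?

Check each constraint at x*: glaze 108/108 (tight); labor 102/102 (tight).
Dual feasibility on the basic columns requires 5·y_glaze + 4·y_labor = 45.5, 1·y_glaze + 6·y_labor = 32.5.
This yields shadow prices y_glaze = 5.5, y_labor = 4.5.
Δz = y_glaze·Δb = 5.5 × (6) = 33, so new z* = 1053 + 33 = 1086.

1086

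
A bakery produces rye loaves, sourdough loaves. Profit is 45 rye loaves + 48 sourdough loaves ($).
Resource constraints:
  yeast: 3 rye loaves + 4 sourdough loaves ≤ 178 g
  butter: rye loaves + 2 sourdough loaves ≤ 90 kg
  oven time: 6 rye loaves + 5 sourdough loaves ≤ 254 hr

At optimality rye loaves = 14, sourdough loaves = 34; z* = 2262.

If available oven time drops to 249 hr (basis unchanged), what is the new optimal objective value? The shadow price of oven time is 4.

Δb = -5, so new z* = 2262 + (4)·(-5) = 2262 − 20 = 2242.

2242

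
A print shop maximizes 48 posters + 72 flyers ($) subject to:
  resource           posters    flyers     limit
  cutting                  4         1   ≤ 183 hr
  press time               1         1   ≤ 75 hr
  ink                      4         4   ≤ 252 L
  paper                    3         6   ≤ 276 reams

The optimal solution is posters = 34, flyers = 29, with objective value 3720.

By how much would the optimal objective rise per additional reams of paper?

At the optimum: cutting uses 165 of 183 (slack = 18); press time uses 63 of 75 (slack = 12); ink uses 252 of 252 (binding); paper uses 276 of 276 (binding).
By complementary slackness, y = 0 for the non-binding constraints.
From A_Bᵀ y = c: 4·y_ink + 3·y_paper = 48; 4·y_ink + 6·y_paper = 72.
Solving: y_ink = 6, y_paper = 8.
Shadow price of paper = 8.

8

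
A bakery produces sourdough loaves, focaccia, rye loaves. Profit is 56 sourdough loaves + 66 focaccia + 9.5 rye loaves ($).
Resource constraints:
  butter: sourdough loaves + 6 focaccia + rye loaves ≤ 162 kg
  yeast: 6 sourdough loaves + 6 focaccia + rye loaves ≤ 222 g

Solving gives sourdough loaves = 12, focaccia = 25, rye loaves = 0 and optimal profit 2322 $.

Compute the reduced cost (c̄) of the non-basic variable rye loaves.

Both butter and yeast are binding at x*.
From A_Bᵀ y = c: 1·y_butter + 6·y_yeast = 56; 6·y_butter + 6·y_yeast = 66.
This yields shadow prices y_butter = 2, y_yeast = 9.
Reduced cost of rye loaves: c₃ − yᵀa₃ = 9.5 − (2·1 + 9·1) = 9.5 − 11 = -1.5.

-1.5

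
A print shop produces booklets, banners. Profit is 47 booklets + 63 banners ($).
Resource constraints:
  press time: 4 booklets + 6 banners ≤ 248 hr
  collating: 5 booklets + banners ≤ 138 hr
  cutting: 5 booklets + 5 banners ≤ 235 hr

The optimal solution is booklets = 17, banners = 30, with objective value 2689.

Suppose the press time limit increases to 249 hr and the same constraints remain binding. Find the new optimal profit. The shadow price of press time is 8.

Δb = 1, so new z* = 2689 + (8)·(1) = 2689 + 8 = 2697.

2697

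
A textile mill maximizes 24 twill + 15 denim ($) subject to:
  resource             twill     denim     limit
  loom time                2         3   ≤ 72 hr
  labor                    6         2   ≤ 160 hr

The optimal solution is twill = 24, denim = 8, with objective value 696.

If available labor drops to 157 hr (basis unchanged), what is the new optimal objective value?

687

At the optimum: loom time uses 72 of 72 (binding); labor uses 160 of 160 (binding).
From A_Bᵀ y = c: 2·y_loom time + 6·y_labor = 24; 3·y_loom time + 2·y_labor = 15.
Solving: y_loom time = 3, y_labor = 3.
Δz = y_labor·Δb = 3 × (-3) = -9, so new z* = 696 − 9 = 687.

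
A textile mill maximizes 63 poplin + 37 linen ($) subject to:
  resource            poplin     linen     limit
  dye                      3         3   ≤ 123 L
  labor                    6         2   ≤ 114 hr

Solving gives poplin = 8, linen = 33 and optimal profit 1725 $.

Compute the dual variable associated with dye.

At the optimum: dye uses 123 of 123 (binding); labor uses 114 of 114 (binding).
The binding rows give the dual system: 3·y_dye + 6·y_labor = 63 and 3·y_dye + 2·y_labor = 37.
→ y_dye = 8 and y_labor = 6.5.
Shadow price of dye = 8.

8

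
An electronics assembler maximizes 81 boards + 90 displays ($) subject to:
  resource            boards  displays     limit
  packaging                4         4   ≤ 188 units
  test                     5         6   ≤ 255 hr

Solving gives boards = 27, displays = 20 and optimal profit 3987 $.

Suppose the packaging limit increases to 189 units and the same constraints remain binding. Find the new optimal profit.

3996

Both packaging and test are binding at x*.
From A_Bᵀ y = c: 4·y_packaging + 5·y_test = 81; 4·y_packaging + 6·y_test = 90.
This yields shadow prices y_packaging = 9, y_test = 9.
Δz = y_packaging·Δb = 9 × (1) = 9, so new z* = 3987 + 9 = 3996.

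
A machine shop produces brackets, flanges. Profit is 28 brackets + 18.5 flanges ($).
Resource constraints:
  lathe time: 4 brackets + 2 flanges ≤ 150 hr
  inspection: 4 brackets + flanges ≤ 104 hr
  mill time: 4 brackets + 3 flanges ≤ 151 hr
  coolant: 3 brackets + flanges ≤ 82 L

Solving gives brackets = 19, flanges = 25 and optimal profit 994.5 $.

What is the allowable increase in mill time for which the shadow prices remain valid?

Binding constraints: mill time, coolant. The basis is B = [[4,3],[3,1]] with det -5.
Per unit increase in mill time, x* moves by d = (-0.2, 0.6).
The basis stays optimal until lathe time becomes binding; allowable increase = 60 hr.

60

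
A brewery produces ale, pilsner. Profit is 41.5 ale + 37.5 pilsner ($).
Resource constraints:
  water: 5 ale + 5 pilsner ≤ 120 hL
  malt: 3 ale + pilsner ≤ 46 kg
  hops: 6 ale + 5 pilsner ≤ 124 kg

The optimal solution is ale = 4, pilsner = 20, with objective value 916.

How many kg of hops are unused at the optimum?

hops used = 6·4 + 5·20 = 124; slack = 124 − 124 = 0.

0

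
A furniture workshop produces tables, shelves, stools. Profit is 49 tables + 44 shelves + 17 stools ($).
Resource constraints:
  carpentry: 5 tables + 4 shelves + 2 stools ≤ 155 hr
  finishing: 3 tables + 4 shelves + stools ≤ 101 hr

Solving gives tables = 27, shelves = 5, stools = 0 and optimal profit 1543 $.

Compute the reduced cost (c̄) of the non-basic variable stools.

Check each constraint at x*: carpentry 155/155 (tight); finishing 101/101 (tight).
The binding rows give the dual system: 5·y_carpentry + 3·y_finishing = 49 and 4·y_carpentry + 4·y_finishing = 44.
Solving: y_carpentry = 8, y_finishing = 3.
Reduced cost of stools: c₃ − yᵀa₃ = 17 − (8·2 + 3·1) = 17 − 19 = -2.

-2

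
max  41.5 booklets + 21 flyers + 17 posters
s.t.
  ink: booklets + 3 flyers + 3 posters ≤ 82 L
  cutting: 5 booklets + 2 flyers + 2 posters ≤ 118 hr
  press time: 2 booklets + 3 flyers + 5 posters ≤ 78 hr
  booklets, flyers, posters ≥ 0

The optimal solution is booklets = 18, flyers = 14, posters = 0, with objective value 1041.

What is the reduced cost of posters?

At the optimum: ink uses 60 of 82 (slack = 22); cutting uses 118 of 118 (binding); press time uses 78 of 78 (binding).
By complementary slackness, y = 0 for the non-binding constraint.
The binding rows give the dual system: 5·y_cutting + 2·y_press time = 41.5 and 2·y_cutting + 3·y_press time = 21.
This yields shadow prices y_cutting = 7.5, y_press time = 2.
Reduced cost of posters: c₃ − yᵀa₃ = 17 − (7.5·2 + 2·5) = 17 − 25 = -8.

-8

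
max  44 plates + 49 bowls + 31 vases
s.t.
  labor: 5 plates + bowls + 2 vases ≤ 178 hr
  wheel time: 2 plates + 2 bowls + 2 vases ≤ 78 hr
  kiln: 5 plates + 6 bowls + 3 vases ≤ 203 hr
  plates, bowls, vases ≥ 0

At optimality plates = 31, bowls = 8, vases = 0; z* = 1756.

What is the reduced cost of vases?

-3

Binding: wheel time and kiln. Non-binding: labor (15 unused).
By complementary slackness, y = 0 for the non-binding constraint.
Dual feasibility on the basic columns requires 2·y_wheel time + 5·y_kiln = 44, 2·y_wheel time + 6·y_kiln = 49.
→ y_wheel time = 9.5 and y_kiln = 5.
Reduced cost of vases: c₃ − yᵀa₃ = 31 − (9.5·2 + 5·3) = 31 − 34 = -3.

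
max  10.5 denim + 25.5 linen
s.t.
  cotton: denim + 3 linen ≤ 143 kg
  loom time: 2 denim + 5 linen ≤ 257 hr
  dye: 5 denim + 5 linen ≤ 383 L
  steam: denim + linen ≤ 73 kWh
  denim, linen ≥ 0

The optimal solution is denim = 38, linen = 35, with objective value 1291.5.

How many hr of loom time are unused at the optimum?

6

loom time used = 2·38 + 5·35 = 251; slack = 257 − 251 = 6.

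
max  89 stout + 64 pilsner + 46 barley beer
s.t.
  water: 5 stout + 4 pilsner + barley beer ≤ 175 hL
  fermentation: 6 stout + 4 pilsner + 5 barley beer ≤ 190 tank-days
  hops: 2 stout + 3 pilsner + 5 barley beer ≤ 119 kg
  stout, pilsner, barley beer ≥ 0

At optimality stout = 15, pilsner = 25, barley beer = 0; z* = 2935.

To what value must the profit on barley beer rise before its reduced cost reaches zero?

Check each constraint at x*: water 175/175 (tight); fermentation 190/190 (tight); hops 105/119 (slack 14).
By complementary slackness, y = 0 for the non-binding constraint.
The binding rows give the dual system: 5·y_water + 6·y_fermentation = 89 and 4·y_water + 4·y_fermentation = 64.
This yields shadow prices y_water = 7, y_fermentation = 9.
barley beer enters the basis when its profit ≥ yᵀa₃ = 7·1 + 9·5 = 52.

52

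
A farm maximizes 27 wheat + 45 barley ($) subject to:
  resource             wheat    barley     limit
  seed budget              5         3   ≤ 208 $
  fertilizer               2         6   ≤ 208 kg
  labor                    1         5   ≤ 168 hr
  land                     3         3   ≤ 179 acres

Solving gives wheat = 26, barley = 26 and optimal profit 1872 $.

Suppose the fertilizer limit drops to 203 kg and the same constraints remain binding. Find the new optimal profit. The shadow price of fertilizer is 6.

1842

Δb = -5, so new z* = 1872 + (6)·(-5) = 1872 − 30 = 1842.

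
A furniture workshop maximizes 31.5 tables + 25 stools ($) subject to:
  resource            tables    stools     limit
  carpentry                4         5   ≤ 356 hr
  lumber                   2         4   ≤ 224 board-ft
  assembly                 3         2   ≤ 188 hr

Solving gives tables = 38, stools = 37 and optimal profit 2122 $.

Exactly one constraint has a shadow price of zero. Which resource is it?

carpentry: 337/356 (slack 19)
lumber: 224/224 (binding)
assembly: 188/188 (binding)
By complementary slackness, a constraint with positive slack has shadow price 0 → carpentry.

carpentry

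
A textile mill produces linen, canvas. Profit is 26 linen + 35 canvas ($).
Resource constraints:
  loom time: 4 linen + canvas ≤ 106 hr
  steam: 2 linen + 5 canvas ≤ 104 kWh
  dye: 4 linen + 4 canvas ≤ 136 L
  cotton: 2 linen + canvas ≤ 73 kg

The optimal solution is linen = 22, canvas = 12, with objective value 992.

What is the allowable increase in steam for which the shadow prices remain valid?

Binding constraints: steam, dye. The basis is B = [[2,5],[4,4]] with det -12.
Per unit increase in steam, x* moves by d = (-0.3333, 0.3333).
The basis stays optimal until linen reaches 0; allowable increase = 66 kWh.

66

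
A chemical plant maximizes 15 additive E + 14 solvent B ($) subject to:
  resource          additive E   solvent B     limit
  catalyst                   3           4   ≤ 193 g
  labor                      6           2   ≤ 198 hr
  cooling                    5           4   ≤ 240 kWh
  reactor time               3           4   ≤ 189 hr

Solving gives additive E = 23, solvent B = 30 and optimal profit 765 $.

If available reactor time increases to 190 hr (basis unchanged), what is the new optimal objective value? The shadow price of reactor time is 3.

Δb = 1, so new z* = 765 + (3)·(1) = 765 + 3 = 768.

768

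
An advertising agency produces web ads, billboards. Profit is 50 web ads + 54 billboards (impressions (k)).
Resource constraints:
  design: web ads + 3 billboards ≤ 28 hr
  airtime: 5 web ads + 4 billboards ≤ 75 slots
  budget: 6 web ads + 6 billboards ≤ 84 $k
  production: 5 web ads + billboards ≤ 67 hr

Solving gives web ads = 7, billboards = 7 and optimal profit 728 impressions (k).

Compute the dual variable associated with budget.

At the optimum: design uses 28 of 28 (binding); airtime uses 63 of 75 (slack = 12); budget uses 84 of 84 (binding); production uses 42 of 67 (slack = 25).
Since airtime, production are not tight, their duals are 0.
The binding rows give the dual system: 1·y_design + 6·y_budget = 50 and 3·y_design + 6·y_budget = 54.
→ y_design = 2 and y_budget = 8.
Shadow price of budget = 8.

8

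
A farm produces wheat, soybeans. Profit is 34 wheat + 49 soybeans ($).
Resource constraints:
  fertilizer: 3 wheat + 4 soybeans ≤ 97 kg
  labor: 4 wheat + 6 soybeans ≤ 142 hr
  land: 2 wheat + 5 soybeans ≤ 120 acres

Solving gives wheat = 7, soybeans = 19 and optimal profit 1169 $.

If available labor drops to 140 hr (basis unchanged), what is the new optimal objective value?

Binding: fertilizer and labor. Non-binding: land (11 unused).
Slack constraints have shadow price 0 (complementary slackness).
From A_Bᵀ y = c: 3·y_fertilizer + 4·y_labor = 34; 4·y_fertilizer + 6·y_labor = 49.
→ y_fertilizer = 4 and y_labor = 5.5.
Δz = y_labor·Δb = 5.5 × (-2) = -11, so new z* = 1169 − 11 = 1158.

1158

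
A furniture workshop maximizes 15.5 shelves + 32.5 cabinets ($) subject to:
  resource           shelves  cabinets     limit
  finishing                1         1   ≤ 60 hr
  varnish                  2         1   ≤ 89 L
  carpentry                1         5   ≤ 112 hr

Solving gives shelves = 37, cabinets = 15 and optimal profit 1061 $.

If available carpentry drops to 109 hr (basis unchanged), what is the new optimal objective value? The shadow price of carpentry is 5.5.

1044.5

Δb = -3, so new z* = 1061 + (5.5)·(-3) = 1061 − 16.5 = 1044.5.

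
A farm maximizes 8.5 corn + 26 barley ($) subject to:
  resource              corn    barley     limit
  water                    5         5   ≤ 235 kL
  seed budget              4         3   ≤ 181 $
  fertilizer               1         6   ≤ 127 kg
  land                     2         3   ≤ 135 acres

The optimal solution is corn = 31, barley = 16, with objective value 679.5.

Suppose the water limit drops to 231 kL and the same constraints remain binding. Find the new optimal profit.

675.5

Check each constraint at x*: water 235/235 (tight); seed budget 172/181 (slack 9); fertilizer 127/127 (tight); land 110/135 (slack 25).
Since seed budget, land are not tight, their duals are 0.
Dual feasibility on the basic columns requires 5·y_water + 1·y_fertilizer = 8.5, 5·y_water + 6·y_fertilizer = 26.
→ y_water = 1 and y_fertilizer = 3.5.
Δz = y_water·Δb = 1 × (-4) = -4, so new z* = 679.5 − 4 = 675.5.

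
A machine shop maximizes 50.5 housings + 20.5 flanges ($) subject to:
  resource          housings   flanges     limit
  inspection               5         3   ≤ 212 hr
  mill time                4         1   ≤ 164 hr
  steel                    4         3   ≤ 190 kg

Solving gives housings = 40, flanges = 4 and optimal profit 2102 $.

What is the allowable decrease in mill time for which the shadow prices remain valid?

Binding constraints: inspection, mill time. The basis is B = [[5,3],[4,1]] with det -7.
Per unit decrease in mill time, x* moves by d = (-0.4286, 0.7143).
The basis stays optimal until steel becomes binding; allowable decrease = 42 hr.

42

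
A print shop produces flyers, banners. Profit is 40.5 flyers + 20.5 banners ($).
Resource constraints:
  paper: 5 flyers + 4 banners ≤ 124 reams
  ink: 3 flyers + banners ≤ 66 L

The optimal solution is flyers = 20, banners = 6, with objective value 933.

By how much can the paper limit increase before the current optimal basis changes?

140

Binding constraints: paper, ink. The basis is B = [[5,4],[3,1]] with det -7.
Per unit increase in paper, x* moves by d = (-0.1429, 0.4286).
The basis stays optimal until flyers reaches 0; allowable increase = 140 reams.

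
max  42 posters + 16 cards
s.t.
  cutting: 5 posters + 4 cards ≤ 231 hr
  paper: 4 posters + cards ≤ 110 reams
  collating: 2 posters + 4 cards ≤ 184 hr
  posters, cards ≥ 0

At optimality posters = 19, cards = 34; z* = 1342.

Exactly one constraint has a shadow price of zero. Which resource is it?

collating

cutting: 231/231 (binding)
paper: 110/110 (binding)
collating: 174/184 (slack 10)
By complementary slackness, a constraint with positive slack has shadow price 0 → collating.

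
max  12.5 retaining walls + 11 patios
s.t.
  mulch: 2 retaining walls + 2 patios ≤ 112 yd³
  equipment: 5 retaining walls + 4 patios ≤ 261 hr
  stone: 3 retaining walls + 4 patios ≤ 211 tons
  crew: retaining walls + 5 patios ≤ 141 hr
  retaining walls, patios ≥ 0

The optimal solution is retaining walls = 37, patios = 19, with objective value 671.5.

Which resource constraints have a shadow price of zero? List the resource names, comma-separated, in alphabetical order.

mulch: 112/112 (binding)
equipment: 261/261 (binding)
stone: 187/211 (slack 24)
crew: 132/141 (slack 9)
By complementary slackness, a constraint with positive slack has shadow price 0 → crew, stone.

crew, stone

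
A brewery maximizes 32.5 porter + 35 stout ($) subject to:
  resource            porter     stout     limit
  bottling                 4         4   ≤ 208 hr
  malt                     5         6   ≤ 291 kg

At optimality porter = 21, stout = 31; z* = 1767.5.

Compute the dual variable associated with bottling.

Both bottling and malt are binding at x*.
The binding rows give the dual system: 4·y_bottling + 5·y_malt = 32.5 and 4·y_bottling + 6·y_malt = 35.
This yields shadow prices y_bottling = 5, y_malt = 2.5.
Shadow price of bottling = 5.

5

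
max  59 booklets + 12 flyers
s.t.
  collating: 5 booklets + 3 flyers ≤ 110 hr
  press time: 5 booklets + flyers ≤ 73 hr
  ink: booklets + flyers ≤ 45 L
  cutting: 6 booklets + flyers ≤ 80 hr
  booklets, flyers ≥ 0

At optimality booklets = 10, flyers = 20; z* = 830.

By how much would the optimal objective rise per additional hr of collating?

Binding: collating and cutting. Non-binding: press time (3 unused), ink (15 unused).
By complementary slackness, y = 0 for the non-binding constraints.
From A_Bᵀ y = c: 5·y_collating + 6·y_cutting = 59; 3·y_collating + 1·y_cutting = 12.
Solving: y_collating = 1, y_cutting = 9.
Shadow price of collating = 1.

1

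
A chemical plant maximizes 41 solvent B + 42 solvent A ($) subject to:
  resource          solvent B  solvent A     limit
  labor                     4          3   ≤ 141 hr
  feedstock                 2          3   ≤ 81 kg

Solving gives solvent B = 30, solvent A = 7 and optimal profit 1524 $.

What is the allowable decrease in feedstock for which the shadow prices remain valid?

10.5

Binding constraints: labor, feedstock. The basis is B = [[4,3],[2,3]] with det 6.
Per unit decrease in feedstock, x* moves by d = (0.5, -0.6667).
The basis stays optimal until solvent A reaches 0; allowable decrease = 10.5 kg.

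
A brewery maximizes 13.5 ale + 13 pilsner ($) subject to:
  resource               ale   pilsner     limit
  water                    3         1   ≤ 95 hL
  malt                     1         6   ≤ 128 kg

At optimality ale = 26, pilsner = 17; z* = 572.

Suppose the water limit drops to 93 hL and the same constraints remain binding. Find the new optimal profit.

Check each constraint at x*: water 95/95 (tight); malt 128/128 (tight).
The binding rows give the dual system: 3·y_water + 1·y_malt = 13.5 and 1·y_water + 6·y_malt = 13.
→ y_water = 4 and y_malt = 1.5.
Δz = y_water·Δb = 4 × (-2) = -8, so new z* = 572 − 8 = 564.

564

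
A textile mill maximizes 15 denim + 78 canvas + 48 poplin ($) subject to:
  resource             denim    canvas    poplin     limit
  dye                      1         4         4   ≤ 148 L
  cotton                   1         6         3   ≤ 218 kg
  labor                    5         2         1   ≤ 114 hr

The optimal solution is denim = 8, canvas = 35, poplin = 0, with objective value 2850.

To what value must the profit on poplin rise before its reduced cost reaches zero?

At the optimum: dye uses 148 of 148 (binding); cotton uses 218 of 218 (binding); labor uses 110 of 114 (slack = 4).
Slack constraints have shadow price 0 (complementary slackness).
The binding rows give the dual system: 1·y_dye + 1·y_cotton = 15 and 4·y_dye + 6·y_cotton = 78.
Solving: y_dye = 6, y_cotton = 9.
poplin enters the basis when its profit ≥ yᵀa₃ = 6·4 + 9·3 = 51.

51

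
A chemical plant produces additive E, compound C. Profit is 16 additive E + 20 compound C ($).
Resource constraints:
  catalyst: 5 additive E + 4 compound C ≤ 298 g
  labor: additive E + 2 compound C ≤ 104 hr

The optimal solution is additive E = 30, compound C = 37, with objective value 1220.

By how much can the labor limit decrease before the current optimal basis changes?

44.4

Binding constraints: catalyst, labor. The basis is B = [[5,4],[1,2]] with det 6.
Per unit decrease in labor, x* moves by d = (0.6667, -0.8333).
The basis stays optimal until compound C reaches 0; allowable decrease = 44.4 hr.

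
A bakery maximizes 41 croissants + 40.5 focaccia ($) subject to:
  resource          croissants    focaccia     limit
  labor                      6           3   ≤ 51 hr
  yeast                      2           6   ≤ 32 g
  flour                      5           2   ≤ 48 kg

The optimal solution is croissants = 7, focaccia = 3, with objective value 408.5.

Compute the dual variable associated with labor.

Binding: labor and yeast. Non-binding: flour (7 unused).
By complementary slackness, y = 0 for the non-binding constraint.
The binding rows give the dual system: 6·y_labor + 2·y_yeast = 41 and 3·y_labor + 6·y_yeast = 40.5.
→ y_labor = 5.5 and y_yeast = 4.
Shadow price of labor = 5.5.

5.5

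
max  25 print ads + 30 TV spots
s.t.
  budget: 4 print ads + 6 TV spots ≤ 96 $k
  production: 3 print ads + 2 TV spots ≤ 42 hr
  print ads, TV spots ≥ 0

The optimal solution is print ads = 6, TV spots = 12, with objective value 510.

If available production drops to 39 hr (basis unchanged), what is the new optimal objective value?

501

Both budget and production are binding at x*.
The binding rows give the dual system: 4·y_budget + 3·y_production = 25 and 6·y_budget + 2·y_production = 30.
This yields shadow prices y_budget = 4, y_production = 3.
Δz = y_production·Δb = 3 × (-3) = -9, so new z* = 510 − 9 = 501.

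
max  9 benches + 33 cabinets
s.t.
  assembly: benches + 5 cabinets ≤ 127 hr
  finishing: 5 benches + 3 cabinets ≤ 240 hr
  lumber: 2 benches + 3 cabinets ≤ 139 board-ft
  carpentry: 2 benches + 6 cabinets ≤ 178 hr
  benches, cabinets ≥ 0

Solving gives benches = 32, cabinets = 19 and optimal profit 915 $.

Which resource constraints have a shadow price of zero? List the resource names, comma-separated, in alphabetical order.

assembly: 127/127 (binding)
finishing: 217/240 (slack 23)
lumber: 121/139 (slack 18)
carpentry: 178/178 (binding)
By complementary slackness, a constraint with positive slack has shadow price 0 → finishing, lumber.

finishing, lumber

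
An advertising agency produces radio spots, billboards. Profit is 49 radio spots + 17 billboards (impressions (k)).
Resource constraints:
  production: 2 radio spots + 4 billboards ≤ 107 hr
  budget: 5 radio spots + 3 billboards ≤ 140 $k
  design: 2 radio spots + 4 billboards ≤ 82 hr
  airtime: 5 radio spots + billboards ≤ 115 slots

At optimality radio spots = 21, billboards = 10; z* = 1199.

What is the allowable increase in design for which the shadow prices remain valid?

9

Binding constraints: design, airtime. The basis is B = [[2,4],[5,1]] with det -18.
Per unit increase in design, x* moves by d = (-0.0556, 0.2778).
The basis stays optimal until budget becomes binding; allowable increase = 9 hr.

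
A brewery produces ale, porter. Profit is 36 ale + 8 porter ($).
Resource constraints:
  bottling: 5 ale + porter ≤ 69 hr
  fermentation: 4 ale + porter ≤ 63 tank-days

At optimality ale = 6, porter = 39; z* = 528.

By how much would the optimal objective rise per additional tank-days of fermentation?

4

At the optimum: bottling uses 69 of 69 (binding); fermentation uses 63 of 63 (binding).
From A_Bᵀ y = c: 5·y_bottling + 4·y_fermentation = 36; 1·y_bottling + 1·y_fermentation = 8.
This yields shadow prices y_bottling = 4, y_fermentation = 4.
Shadow price of fermentation = 4.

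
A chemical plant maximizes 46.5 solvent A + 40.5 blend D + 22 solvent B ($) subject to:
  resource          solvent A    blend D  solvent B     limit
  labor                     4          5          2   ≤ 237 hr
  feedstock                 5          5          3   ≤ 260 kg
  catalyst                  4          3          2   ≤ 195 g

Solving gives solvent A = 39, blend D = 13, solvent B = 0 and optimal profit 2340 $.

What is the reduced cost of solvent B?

Binding: feedstock and catalyst. Non-binding: labor (16 unused).
By complementary slackness, y = 0 for the non-binding constraint.
From A_Bᵀ y = c: 5·y_feedstock + 4·y_catalyst = 46.5; 5·y_feedstock + 3·y_catalyst = 40.5.
→ y_feedstock = 4.5 and y_catalyst = 6.
Reduced cost of solvent B: c₃ − yᵀa₃ = 22 − (4.5·3 + 6·2) = 22 − 25.5 = -3.5.

-3.5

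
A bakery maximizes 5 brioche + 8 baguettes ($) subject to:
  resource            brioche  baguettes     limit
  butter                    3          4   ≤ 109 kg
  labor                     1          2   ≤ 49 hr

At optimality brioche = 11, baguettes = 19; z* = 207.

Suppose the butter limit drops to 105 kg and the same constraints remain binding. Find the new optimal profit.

Both butter and labor are binding at x*.
The binding rows give the dual system: 3·y_butter + 1·y_labor = 5 and 4·y_butter + 2·y_labor = 8.
This yields shadow prices y_butter = 1, y_labor = 2.
Δz = y_butter·Δb = 1 × (-4) = -4, so new z* = 207 − 4 = 203.

203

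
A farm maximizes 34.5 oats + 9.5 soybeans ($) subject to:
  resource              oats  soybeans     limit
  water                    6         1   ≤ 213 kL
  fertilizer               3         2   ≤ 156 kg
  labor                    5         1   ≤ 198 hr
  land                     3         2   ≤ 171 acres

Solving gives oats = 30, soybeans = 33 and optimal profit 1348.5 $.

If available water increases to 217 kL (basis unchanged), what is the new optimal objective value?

Check each constraint at x*: water 213/213 (tight); fertilizer 156/156 (tight); labor 183/198 (slack 15); land 156/171 (slack 15).
Since labor, land are not tight, their duals are 0.
The binding rows give the dual system: 6·y_water + 3·y_fertilizer = 34.5 and 1·y_water + 2·y_fertilizer = 9.5.
→ y_water = 4.5 and y_fertilizer = 2.5.
Δz = y_water·Δb = 4.5 × (4) = 18, so new z* = 1348.5 + 18 = 1366.5.

1366.5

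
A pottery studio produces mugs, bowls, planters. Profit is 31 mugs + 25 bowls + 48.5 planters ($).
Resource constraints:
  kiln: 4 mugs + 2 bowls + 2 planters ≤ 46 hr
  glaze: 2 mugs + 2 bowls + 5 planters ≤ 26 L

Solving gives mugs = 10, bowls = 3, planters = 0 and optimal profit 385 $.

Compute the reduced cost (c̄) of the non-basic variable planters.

-5

Check each constraint at x*: kiln 46/46 (tight); glaze 26/26 (tight).
Dual feasibility on the basic columns requires 4·y_kiln + 2·y_glaze = 31, 2·y_kiln + 2·y_glaze = 25.
Solving: y_kiln = 3, y_glaze = 9.5.
Reduced cost of planters: c₃ − yᵀa₃ = 48.5 − (3·2 + 9.5·5) = 48.5 − 53.5 = -5.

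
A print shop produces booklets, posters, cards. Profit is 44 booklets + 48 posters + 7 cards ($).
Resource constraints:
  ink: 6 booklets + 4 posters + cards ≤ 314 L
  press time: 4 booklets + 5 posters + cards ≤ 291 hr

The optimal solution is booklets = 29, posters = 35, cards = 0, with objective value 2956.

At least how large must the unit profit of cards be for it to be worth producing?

10

Check each constraint at x*: ink 314/314 (tight); press time 291/291 (tight).
From A_Bᵀ y = c: 6·y_ink + 4·y_press time = 44; 4·y_ink + 5·y_press time = 48.
→ y_ink = 2 and y_press time = 8.
cards enters the basis when its profit ≥ yᵀa₃ = 2·1 + 8·1 = 10.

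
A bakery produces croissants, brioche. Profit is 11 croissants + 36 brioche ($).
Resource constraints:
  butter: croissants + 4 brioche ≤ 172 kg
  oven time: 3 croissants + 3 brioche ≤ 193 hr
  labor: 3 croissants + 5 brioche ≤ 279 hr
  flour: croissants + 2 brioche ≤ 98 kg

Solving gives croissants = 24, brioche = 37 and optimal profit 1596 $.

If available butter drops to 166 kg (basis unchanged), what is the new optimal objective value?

1554

Check each constraint at x*: butter 172/172 (tight); oven time 183/193 (slack 10); labor 257/279 (slack 22); flour 98/98 (tight).
Slack constraints have shadow price 0 (complementary slackness).
From A_Bᵀ y = c: 1·y_butter + 1·y_flour = 11; 4·y_butter + 2·y_flour = 36.
This yields shadow prices y_butter = 7, y_flour = 4.
Δz = y_butter·Δb = 7 × (-6) = -42, so new z* = 1596 − 42 = 1554.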